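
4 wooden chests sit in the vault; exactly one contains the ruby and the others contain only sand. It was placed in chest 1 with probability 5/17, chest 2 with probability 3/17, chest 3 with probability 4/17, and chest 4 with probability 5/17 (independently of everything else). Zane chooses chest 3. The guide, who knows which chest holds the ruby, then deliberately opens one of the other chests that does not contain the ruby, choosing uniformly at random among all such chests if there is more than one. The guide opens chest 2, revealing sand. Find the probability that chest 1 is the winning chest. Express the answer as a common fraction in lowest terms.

Consider each possible location of the ruby in turn.
If it is in either of chests 1 and 4 (prior 5/17 each): the guide has 2 equally likely choices, so probability 1/2; weight (5/17)·(1/2) = 5/34 each.
If it is in chest 2 (prior 3/17): the guide opened chest 2, so this case is ruled out; weight (3/17)·0 = 0.
If it is in chest 3 (prior 4/17): the guide has 3 equally likely choices, so probability 1/3; weight (4/17)·(1/3) = 4/51.
The weights sum to 19/51.
So P(the ruby in chest 1 | the guide opened chest 2) = (5/34) / (19/51) = 15/38.

15/38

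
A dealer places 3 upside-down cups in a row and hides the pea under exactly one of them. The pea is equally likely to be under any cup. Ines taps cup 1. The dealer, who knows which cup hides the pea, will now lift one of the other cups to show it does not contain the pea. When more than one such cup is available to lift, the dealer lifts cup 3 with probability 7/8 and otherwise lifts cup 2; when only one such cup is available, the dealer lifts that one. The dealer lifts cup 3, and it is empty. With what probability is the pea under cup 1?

7/15

Apply Bayes' rule, conditioning on where the pea actually is.
If it is under cup 1 (prior 1/3): cup 3 is available, opened with probability 7/8; weight (1/3)·(7/8) = 7/24.
If it is under cup 2 (prior 1/3): only cup 3 is available, probability 1; weight (1/3)·1 = 1/3.
If it is under cup 3 (prior 1/3): the dealer opened cup 3, so this case is ruled out; weight (1/3)·0 = 0.
The weights sum to 5/8.
So P(the pea under cup 1 | the dealer opened cup 3) = (7/24) / (5/8) = 7/15.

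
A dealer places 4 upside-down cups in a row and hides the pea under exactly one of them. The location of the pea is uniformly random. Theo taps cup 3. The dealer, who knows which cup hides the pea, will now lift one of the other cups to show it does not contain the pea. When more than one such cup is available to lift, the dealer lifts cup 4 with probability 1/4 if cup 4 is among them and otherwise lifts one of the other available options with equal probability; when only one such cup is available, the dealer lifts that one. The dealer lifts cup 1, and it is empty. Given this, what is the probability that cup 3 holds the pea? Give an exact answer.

Condition on the true location of the pea.
If it is under cup 1 (prior 1/4): the dealer opened cup 1, so this case is ruled out; weight (1/4)·0 = 0.
If it is under cup 2 (prior 1/4): cup 4 is available but not opened, probability 3/4; weight (1/4)·(3/4) = 3/16.
If it is under cup 3 (prior 1/4): cup 4 is available but not opened; cup 1 gets probability (1 − 1/4)/2 = 3/8; weight (1/4)·(3/8) = 3/32.
If it is under cup 4 (prior 1/4): cup 4 holds the prize so is unavailable; the dealer chooses uniformly among the 2 others, probability 1/2; weight (1/4)·(1/2) = 1/8.
The weights sum to 13/32.
So P(the pea under cup 3 | the dealer opened cup 1) = (3/32) / (13/32) = 3/13.

3/13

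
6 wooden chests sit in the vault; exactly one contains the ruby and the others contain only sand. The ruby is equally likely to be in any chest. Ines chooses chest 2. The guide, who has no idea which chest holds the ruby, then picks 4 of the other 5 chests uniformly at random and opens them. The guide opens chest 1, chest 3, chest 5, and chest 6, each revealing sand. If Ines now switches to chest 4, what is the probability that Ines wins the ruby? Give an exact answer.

1/2

Because the guide chose which chests to open without knowing where the ruby is, the choice is independent of the prize location. Learning that none of the 4 opened chests holds the ruby simply rules out those 4 locations and leaves the remaining 2 chests still equally likely by symmetry.
So P(the ruby in chest 4) = 1/2.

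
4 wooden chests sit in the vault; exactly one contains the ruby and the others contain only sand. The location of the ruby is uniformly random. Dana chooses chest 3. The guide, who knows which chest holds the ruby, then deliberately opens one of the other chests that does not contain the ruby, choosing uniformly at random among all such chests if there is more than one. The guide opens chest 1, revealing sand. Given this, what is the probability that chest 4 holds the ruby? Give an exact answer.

Apply Bayes' rule, conditioning on where the ruby actually is.
If it is in chest 1 (prior 1/4): the guide opened chest 1, so this case is ruled out; weight (1/4)·0 = 0.
If it is in either of chests 2 and 4 (prior 1/4 each): the guide has 2 equally likely choices, so probability 1/2; weight (1/4)·(1/2) = 1/8 each.
If it is in chest 3 (prior 1/4): the guide has 3 equally likely choices, so probability 1/3; weight (1/4)·(1/3) = 1/12.
The weights sum to 1/3.
So P(the ruby in chest 4 | the guide opened chest 1) = (1/8) / (1/3) = 3/8.

3/8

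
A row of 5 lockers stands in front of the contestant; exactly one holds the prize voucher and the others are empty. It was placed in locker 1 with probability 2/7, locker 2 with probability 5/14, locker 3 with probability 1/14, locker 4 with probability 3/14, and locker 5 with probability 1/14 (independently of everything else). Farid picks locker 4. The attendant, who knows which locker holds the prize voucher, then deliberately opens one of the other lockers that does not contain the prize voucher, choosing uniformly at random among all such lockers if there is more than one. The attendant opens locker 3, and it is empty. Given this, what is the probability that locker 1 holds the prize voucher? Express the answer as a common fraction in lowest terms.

16/49

Apply Bayes' rule, conditioning on where the prize voucher actually is.
If it is in locker 1 (prior 2/7): the attendant has 3 equally likely choices, so probability 1/3; weight (2/7)·(1/3) = 2/21.
If it is in locker 2 (prior 5/14): the attendant has 3 equally likely choices, so probability 1/3; weight (5/14)·(1/3) = 5/42.
If it is in locker 3 (prior 1/14): the attendant opened locker 3, so this case is ruled out; weight (1/14)·0 = 0.
If it is in locker 4 (prior 3/14): the attendant has 4 equally likely choices, so probability 1/4; weight (3/14)·(1/4) = 3/56.
If it is in locker 5 (prior 1/14): the attendant has 3 equally likely choices, so probability 1/3; weight (1/14)·(1/3) = 1/42.
The weights sum to 7/24.
So P(the prize voucher in locker 1 | the attendant opened locker 3) = (2/21) / (7/24) = 16/49.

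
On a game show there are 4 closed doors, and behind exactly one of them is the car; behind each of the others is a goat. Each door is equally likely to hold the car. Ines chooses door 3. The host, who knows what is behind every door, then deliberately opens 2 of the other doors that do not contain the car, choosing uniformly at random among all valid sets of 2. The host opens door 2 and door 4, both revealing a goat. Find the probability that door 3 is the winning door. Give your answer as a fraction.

1/4

Condition on the true location of the car.
If it is behind door 1 (prior 1/4): the host has no choice, probability 1; weight (1/4)·1 = 1/4.
If it is behind either of doors 2 and 4 (prior 1/4 each): that door was opened and seen not to hold the prize — ruled out; weight (1/4)·0 = 0 each.
If it is behind door 3 (prior 1/4): the host has 3 equally likely choices, so probability 1/3; weight (1/4)·(1/3) = 1/12.
The weights sum to 1/3.
So P(the car behind door 3 | the host opened door 2 and door 4) = (1/12) / (1/3) = 1/4.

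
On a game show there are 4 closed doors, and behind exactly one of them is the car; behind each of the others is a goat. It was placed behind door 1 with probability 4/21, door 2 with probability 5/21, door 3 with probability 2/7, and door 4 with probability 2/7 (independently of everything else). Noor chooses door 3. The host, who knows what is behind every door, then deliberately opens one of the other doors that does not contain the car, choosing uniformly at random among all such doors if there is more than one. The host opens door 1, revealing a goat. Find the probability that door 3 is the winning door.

4/15

Condition on the true location of the car.
If it is behind door 1 (prior 4/21): the host opened door 1, so this case is ruled out; weight (4/21)·0 = 0.
If it is behind door 2 (prior 5/21): the host has 2 equally likely choices, so probability 1/2; weight (5/21)·(1/2) = 5/42.
If it is behind door 3 (prior 2/7): the host has 3 equally likely choices, so probability 1/3; weight (2/7)·(1/3) = 2/21.
If it is behind door 4 (prior 2/7): the host has 2 equally likely choices, so probability 1/2; weight (2/7)·(1/2) = 1/7.
The weights sum to 5/14.
So P(the car behind door 3 | the host opened door 1) = (2/21) / (5/14) = 4/15.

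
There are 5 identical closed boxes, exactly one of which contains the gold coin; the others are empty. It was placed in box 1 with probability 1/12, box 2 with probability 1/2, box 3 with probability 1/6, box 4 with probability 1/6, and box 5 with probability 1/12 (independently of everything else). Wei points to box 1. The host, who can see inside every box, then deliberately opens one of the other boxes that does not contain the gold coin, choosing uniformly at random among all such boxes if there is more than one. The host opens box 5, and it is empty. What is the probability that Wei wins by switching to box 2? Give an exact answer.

24/43

Consider each possible location of the gold coin in turn.
If it is in box 1 (prior 1/12): the host has 4 equally likely choices, so probability 1/4; weight (1/12)·(1/4) = 1/48.
If it is in box 2 (prior 1/2): the host has 3 equally likely choices, so probability 1/3; weight (1/2)·(1/3) = 1/6.
If it is in either of boxes 3 and 4 (prior 1/6 each): the host has 3 equally likely choices, so probability 1/3; weight (1/6)·(1/3) = 1/18 each.
If it is in box 5 (prior 1/12): the host opened box 5, so this case is ruled out; weight (1/12)·0 = 0.
The weights sum to 43/144.
So P(the gold coin in box 2 | the host opened box 5) = (1/6) / (43/144) = 24/43.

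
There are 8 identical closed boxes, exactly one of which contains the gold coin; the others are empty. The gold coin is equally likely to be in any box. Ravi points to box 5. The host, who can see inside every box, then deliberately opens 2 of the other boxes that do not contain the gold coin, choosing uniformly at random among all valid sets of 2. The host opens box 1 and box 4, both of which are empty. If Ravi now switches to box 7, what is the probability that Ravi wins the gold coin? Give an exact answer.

Condition on the true location of the gold coin.
If it is in either of boxes 1 and 4 (prior 1/8 each): that box was opened and seen not to hold the prize — ruled out; weight (1/8)·0 = 0 each.
If it is in any of boxes 2, 3, 6, 7, and 8 (prior 1/8 each): the host has 15 equally likely choices, so probability 1/15; weight (1/8)·(1/15) = 1/120 each.
If it is in box 5 (prior 1/8): the host has 21 equally likely choices, so probability 1/21; weight (1/8)·(1/21) = 1/168.
The weights sum to 1/21.
So P(the gold coin in box 7 | the host opened box 1 and box 4) = (1/120) / (1/21) = 7/40.

7/40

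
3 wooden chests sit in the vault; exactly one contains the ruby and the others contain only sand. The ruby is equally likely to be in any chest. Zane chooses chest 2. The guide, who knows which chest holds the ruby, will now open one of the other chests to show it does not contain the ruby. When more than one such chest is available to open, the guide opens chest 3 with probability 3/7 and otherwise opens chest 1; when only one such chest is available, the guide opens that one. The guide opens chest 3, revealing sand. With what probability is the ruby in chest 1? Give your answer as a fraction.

7/10

Consider each possible location of the ruby in turn.
If it is in chest 1 (prior 1/3): only chest 3 is available, probability 1; weight (1/3)·1 = 1/3.
If it is in chest 2 (prior 1/3): chest 3 is available, opened with probability 3/7; weight (1/3)·(3/7) = 1/7.
If it is in chest 3 (prior 1/3): the guide opened chest 3, so this case is ruled out; weight (1/3)·0 = 0.
The weights sum to 10/21.
So P(the ruby in chest 1 | the guide opened chest 3) = (1/3) / (10/21) = 7/10.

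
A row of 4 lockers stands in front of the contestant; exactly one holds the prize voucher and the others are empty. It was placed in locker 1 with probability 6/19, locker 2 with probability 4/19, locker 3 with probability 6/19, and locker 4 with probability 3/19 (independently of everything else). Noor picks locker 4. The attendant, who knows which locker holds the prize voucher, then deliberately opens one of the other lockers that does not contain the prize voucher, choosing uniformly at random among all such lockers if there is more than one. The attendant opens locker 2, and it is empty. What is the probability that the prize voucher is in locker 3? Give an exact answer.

Consider each possible location of the prize voucher in turn.
If it is in either of lockers 1 and 3 (prior 6/19 each): the attendant has 2 equally likely choices, so probability 1/2; weight (6/19)·(1/2) = 3/19 each.
If it is in locker 2 (prior 4/19): the attendant opened locker 2, so this case is ruled out; weight (4/19)·0 = 0.
If it is in locker 4 (prior 3/19): the attendant has 3 equally likely choices, so probability 1/3; weight (3/19)·(1/3) = 1/19.
The weights sum to 7/19.
So P(the prize voucher in locker 3 | the attendant opened locker 2) = (3/19) / (7/19) = 3/7.

3/7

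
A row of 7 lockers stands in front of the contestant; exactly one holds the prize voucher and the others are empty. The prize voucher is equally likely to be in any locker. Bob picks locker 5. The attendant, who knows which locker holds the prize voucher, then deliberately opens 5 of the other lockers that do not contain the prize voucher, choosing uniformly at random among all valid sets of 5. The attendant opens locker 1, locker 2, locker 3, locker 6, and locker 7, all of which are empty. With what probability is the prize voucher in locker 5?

1/7

Consider each possible location of the prize voucher in turn.
If it is in any of lockers 1, 2, 3, 6, and 7 (prior 1/7 each): that locker was opened and seen not to hold the prize — ruled out; weight (1/7)·0 = 0 each.
If it is in locker 4 (prior 1/7): the attendant has no choice, probability 1; weight (1/7)·1 = 1/7.
If it is in locker 5 (prior 1/7): the attendant has 6 equally likely choices, so probability 1/6; weight (1/7)·(1/6) = 1/42.
The weights sum to 1/6.
So P(the prize voucher in locker 5 | the attendant opened locker 1, locker 2, locker 3, locker 6, and locker 7) = (1/42) / (1/6) = 1/7.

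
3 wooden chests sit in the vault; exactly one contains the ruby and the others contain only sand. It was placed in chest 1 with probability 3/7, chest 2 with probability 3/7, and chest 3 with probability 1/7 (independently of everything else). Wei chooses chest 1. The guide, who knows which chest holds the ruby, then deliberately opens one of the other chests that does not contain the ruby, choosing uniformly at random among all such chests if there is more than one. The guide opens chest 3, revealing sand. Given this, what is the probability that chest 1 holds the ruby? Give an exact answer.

Apply Bayes' rule, conditioning on where the ruby actually is.
If it is in chest 1 (prior 3/7): the guide has 2 equally likely choices, so probability 1/2; weight (3/7)·(1/2) = 3/14.
If it is in chest 2 (prior 3/7): the guide has no choice, probability 1; weight (3/7)·1 = 3/7.
If it is in chest 3 (prior 1/7): the guide opened chest 3, so this case is ruled out; weight (1/7)·0 = 0.
The weights sum to 9/14.
So P(the ruby in chest 1 | the guide opened chest 3) = (3/14) / (9/14) = 1/3.

1/3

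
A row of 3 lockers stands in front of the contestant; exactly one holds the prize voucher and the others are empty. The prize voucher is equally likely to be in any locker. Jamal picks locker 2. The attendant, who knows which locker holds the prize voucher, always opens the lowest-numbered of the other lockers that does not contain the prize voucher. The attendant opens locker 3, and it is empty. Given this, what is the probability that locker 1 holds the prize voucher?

1

Apply Bayes' rule, conditioning on where the prize voucher actually is.
If it is in locker 1 (prior 1/3): locker 3 is the lowest-numbered option available, probability 1; weight (1/3)·1 = 1/3.
If it is in locker 2 (prior 1/3): the attendant would have opened locker 1 instead, probability 0; weight (1/3)·0 = 0.
If it is in locker 3 (prior 1/3): the attendant opened locker 3, so this case is ruled out; weight (1/3)·0 = 0.
The weights sum to 1/3.
So P(the prize voucher in locker 1 | the attendant opened locker 3) = (1/3) / (1/3) = 1.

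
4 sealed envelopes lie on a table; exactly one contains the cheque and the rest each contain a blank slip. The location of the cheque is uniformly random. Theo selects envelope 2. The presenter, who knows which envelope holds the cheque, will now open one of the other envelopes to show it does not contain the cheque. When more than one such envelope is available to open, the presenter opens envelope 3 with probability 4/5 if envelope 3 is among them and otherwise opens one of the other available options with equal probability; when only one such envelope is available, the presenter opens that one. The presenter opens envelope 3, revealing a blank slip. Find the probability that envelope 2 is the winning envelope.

Condition on the true location of the cheque.
If it is in any of envelopes 1, 2, and 4 (prior 1/4 each): envelope 3 is available, opened with probability 4/5; weight (1/4)·(4/5) = 1/5 each.
If it is in envelope 3 (prior 1/4): the presenter opened envelope 3, so this case is ruled out; weight (1/4)·0 = 0.
The weights sum to 3/5.
So P(the cheque in envelope 2 | the presenter opened envelope 3) = (1/5) / (3/5) = 1/3.

1/3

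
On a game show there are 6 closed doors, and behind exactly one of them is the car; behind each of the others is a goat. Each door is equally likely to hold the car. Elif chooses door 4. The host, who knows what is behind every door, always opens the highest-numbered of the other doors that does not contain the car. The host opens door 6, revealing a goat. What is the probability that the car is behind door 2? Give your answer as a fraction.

1/5

Condition on the true location of the car.
If it is behind any of doors 1, 2, 3, 4, and 5 (prior 1/6 each): door 6 is the highest-numbered option available, probability 1; weight (1/6)·1 = 1/6 each.
If it is behind door 6 (prior 1/6): the host opened door 6, so this case is ruled out; weight (1/6)·0 = 0.
The weights sum to 5/6.
So P(the car behind door 2 | the host opened door 6) = (1/6) / (5/6) = 1/5.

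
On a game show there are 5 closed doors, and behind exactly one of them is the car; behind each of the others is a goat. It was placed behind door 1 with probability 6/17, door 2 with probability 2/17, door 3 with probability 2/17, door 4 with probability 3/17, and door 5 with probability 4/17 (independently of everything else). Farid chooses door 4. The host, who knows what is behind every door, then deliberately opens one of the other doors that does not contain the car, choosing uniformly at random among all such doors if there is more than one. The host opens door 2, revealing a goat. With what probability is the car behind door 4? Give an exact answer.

3/19

Condition on the true location of the car.
If it is behind door 1 (prior 6/17): the host has 3 equally likely choices, so probability 1/3; weight (6/17)·(1/3) = 2/17.
If it is behind door 2 (prior 2/17): the host opened door 2, so this case is ruled out; weight (2/17)·0 = 0.
If it is behind door 3 (prior 2/17): the host has 3 equally likely choices, so probability 1/3; weight (2/17)·(1/3) = 2/51.
If it is behind door 4 (prior 3/17): the host has 4 equally likely choices, so probability 1/4; weight (3/17)·(1/4) = 3/68.
If it is behind door 5 (prior 4/17): the host has 3 equally likely choices, so probability 1/3; weight (4/17)·(1/3) = 4/51.
The weights sum to 19/68.
So P(the car behind door 4 | the host opened door 2) = (3/68) / (19/68) = 3/19.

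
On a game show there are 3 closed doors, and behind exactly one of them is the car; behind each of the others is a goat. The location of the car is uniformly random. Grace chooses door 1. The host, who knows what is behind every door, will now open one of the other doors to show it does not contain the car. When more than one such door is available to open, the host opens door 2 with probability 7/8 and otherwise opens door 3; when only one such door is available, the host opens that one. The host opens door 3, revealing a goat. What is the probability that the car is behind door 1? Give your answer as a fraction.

1/9

Apply Bayes' rule, conditioning on where the car actually is.
If it is behind door 1 (prior 1/3): door 2 is available but not opened, probability 1/8; weight (1/3)·(1/8) = 1/24.
If it is behind door 2 (prior 1/3): only door 3 is available, probability 1; weight (1/3)·1 = 1/3.
If it is behind door 3 (prior 1/3): the host opened door 3, so this case is ruled out; weight (1/3)·0 = 0.
The weights sum to 3/8.
So P(the car behind door 1 | the host opened door 3) = (1/24) / (3/8) = 1/9.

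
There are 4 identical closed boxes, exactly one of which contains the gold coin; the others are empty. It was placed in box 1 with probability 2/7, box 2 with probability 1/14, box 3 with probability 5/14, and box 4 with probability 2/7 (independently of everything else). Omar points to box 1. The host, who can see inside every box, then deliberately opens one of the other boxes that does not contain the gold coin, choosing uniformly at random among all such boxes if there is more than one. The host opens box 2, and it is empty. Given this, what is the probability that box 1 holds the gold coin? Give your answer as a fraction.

8/35

Condition on the true location of the gold coin.
If it is in box 1 (prior 2/7): the host has 3 equally likely choices, so probability 1/3; weight (2/7)·(1/3) = 2/21.
If it is in box 2 (prior 1/14): the host opened box 2, so this case is ruled out; weight (1/14)·0 = 0.
If it is in box 3 (prior 5/14): the host has 2 equally likely choices, so probability 1/2; weight (5/14)·(1/2) = 5/28.
If it is in box 4 (prior 2/7): the host has 2 equally likely choices, so probability 1/2; weight (2/7)·(1/2) = 1/7.
The weights sum to 5/12.
So P(the gold coin in box 1 | the host opened box 2) = (2/21) / (5/12) = 8/35.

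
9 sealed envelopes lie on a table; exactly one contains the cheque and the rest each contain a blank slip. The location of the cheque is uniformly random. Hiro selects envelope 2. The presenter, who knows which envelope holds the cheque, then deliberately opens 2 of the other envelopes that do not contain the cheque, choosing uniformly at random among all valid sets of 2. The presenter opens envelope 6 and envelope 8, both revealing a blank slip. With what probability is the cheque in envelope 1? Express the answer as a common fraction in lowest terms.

4/27

Condition on the true location of the cheque.
If it is in any of envelopes 1, 3, 4, 5, 7, and 9 (prior 1/9 each): the presenter has 21 equally likely choices, so probability 1/21; weight (1/9)·(1/21) = 1/189 each.
If it is in envelope 2 (prior 1/9): the presenter has 28 equally likely choices, so probability 1/28; weight (1/9)·(1/28) = 1/252.
If it is in either of envelopes 6 and 8 (prior 1/9 each): that envelope was opened and seen not to hold the prize — ruled out; weight (1/9)·0 = 0 each.
The weights sum to 1/28.
So P(the cheque in envelope 1 | the presenter opened envelope 6 and envelope 8) = (1/189) / (1/28) = 4/27.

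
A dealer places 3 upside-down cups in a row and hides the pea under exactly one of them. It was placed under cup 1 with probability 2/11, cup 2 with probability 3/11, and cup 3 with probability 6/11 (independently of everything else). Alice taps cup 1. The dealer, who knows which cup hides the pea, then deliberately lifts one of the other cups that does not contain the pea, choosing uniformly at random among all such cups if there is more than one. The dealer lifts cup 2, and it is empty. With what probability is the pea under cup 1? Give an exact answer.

1/7

Consider each possible location of the pea in turn.
If it is under cup 1 (prior 2/11): the dealer has 2 equally likely choices, so probability 1/2; weight (2/11)·(1/2) = 1/11.
If it is under cup 2 (prior 3/11): the dealer opened cup 2, so this case is ruled out; weight (3/11)·0 = 0.
If it is under cup 3 (prior 6/11): the dealer has no choice, probability 1; weight (6/11)·1 = 6/11.
The weights sum to 7/11.
So P(the pea under cup 1 | the dealer opened cup 2) = (1/11) / (7/11) = 1/7.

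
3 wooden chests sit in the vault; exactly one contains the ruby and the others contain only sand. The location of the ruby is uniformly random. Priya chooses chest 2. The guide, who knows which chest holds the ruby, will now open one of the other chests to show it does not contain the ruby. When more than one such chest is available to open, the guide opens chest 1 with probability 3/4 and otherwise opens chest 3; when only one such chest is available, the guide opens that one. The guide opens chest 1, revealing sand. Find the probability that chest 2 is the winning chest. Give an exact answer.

Consider each possible location of the ruby in turn.
If it is in chest 1 (prior 1/3): the guide opened chest 1, so this case is ruled out; weight (1/3)·0 = 0.
If it is in chest 2 (prior 1/3): chest 1 is available, opened with probability 3/4; weight (1/3)·(3/4) = 1/4.
If it is in chest 3 (prior 1/3): only chest 1 is available, probability 1; weight (1/3)·1 = 1/3.
The weights sum to 7/12.
So P(the ruby in chest 2 | the guide opened chest 1) = (1/4) / (7/12) = 3/7.

3/7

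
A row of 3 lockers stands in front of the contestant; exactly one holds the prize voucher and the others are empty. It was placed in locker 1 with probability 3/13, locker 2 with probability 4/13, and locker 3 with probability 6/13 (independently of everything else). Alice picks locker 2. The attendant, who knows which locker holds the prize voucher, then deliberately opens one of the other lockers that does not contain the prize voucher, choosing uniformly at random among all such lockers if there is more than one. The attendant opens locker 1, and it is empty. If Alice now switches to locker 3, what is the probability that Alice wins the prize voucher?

Apply Bayes' rule, conditioning on where the prize voucher actually is.
If it is in locker 1 (prior 3/13): the attendant opened locker 1, so this case is ruled out; weight (3/13)·0 = 0.
If it is in locker 2 (prior 4/13): the attendant has 2 equally likely choices, so probability 1/2; weight (4/13)·(1/2) = 2/13.
If it is in locker 3 (prior 6/13): the attendant has no choice, probability 1; weight (6/13)·1 = 6/13.
The weights sum to 8/13.
So P(the prize voucher in locker 3 | the attendant opened locker 1) = (6/13) / (8/13) = 3/4.

3/4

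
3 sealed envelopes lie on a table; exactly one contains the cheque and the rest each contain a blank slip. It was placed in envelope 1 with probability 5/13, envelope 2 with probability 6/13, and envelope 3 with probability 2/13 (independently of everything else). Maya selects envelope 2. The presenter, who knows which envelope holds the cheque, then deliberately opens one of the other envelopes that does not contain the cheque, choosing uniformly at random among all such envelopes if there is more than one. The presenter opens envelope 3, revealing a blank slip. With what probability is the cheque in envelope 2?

3/8

Consider each possible location of the cheque in turn.
If it is in envelope 1 (prior 5/13): the presenter has no choice, probability 1; weight (5/13)·1 = 5/13.
If it is in envelope 2 (prior 6/13): the presenter has 2 equally likely choices, so probability 1/2; weight (6/13)·(1/2) = 3/13.
If it is in envelope 3 (prior 2/13): the presenter opened envelope 3, so this case is ruled out; weight (2/13)·0 = 0.
The weights sum to 8/13.
So P(the cheque in envelope 2 | the presenter opened envelope 3) = (3/13) / (8/13) = 3/8.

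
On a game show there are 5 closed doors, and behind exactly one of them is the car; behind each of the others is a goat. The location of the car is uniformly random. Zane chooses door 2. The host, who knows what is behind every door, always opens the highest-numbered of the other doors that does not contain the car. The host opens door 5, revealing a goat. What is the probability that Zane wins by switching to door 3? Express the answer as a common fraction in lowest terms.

1/4

Condition on the true location of the car.
If it is behind any of doors 1, 2, 3, and 4 (prior 1/5 each): door 5 is the highest-numbered option available, probability 1; weight (1/5)·1 = 1/5 each.
If it is behind door 5 (prior 1/5): the host opened door 5, so this case is ruled out; weight (1/5)·0 = 0.
The weights sum to 4/5.
So P(the car behind door 3 | the host opened door 5) = (1/5) / (4/5) = 1/4.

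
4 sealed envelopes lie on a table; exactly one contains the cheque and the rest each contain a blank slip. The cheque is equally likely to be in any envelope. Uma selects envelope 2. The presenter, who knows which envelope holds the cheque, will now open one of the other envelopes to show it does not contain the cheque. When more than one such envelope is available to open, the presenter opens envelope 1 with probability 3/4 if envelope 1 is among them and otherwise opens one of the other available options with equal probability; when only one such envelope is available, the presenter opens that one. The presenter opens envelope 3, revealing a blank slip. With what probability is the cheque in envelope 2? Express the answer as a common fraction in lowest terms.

1/7

Apply Bayes' rule, conditioning on where the cheque actually is.
If it is in envelope 1 (prior 1/4): envelope 1 holds the prize so is unavailable; the presenter chooses uniformly among the 2 others, probability 1/2; weight (1/4)·(1/2) = 1/8.
If it is in envelope 2 (prior 1/4): envelope 1 is available but not opened; envelope 3 gets probability (1 − 3/4)/2 = 1/8; weight (1/4)·(1/8) = 1/32.
If it is in envelope 3 (prior 1/4): the presenter opened envelope 3, so this case is ruled out; weight (1/4)·0 = 0.
If it is in envelope 4 (prior 1/4): envelope 1 is available but not opened, probability 1/4; weight (1/4)·(1/4) = 1/16.
The weights sum to 7/32.
So P(the cheque in envelope 2 | the presenter opened envelope 3) = (1/32) / (7/32) = 1/7.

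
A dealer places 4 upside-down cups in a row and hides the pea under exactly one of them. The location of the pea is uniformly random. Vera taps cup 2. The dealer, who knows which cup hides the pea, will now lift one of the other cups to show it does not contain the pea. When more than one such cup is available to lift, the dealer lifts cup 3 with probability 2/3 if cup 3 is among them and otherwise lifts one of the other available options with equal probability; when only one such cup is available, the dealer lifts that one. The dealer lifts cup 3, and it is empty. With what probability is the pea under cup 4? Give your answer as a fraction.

Consider each possible location of the pea in turn.
If it is under any of cups 1, 2, and 4 (prior 1/4 each): cup 3 is available, opened with probability 2/3; weight (1/4)·(2/3) = 1/6 each.
If it is under cup 3 (prior 1/4): the dealer opened cup 3, so this case is ruled out; weight (1/4)·0 = 0.
The weights sum to 1/2.
So P(the pea under cup 4 | the dealer opened cup 3) = (1/6) / (1/2) = 1/3.

1/3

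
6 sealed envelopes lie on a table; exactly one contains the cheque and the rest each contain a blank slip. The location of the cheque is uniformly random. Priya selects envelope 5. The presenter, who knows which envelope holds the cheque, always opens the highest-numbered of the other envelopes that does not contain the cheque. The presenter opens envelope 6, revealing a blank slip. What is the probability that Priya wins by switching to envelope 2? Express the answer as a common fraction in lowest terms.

Apply Bayes' rule, conditioning on where the cheque actually is.
If it is in any of envelopes 1, 2, 3, 4, and 5 (prior 1/6 each): envelope 6 is the highest-numbered option available, probability 1; weight (1/6)·1 = 1/6 each.
If it is in envelope 6 (prior 1/6): the presenter opened envelope 6, so this case is ruled out; weight (1/6)·0 = 0.
The weights sum to 5/6.
So P(the cheque in envelope 2 | the presenter opened envelope 6) = (1/6) / (5/6) = 1/5.

1/5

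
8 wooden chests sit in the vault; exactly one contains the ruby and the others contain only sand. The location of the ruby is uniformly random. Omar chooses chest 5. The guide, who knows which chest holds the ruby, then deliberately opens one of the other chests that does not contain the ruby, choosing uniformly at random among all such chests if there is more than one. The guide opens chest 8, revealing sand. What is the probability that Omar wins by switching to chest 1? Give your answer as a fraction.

7/48

Condition on the true location of the ruby.
If it is in any of chests 1, 2, 3, 4, 6, and 7 (prior 1/8 each): the guide has 6 equally likely choices, so probability 1/6; weight (1/8)·(1/6) = 1/48 each.
If it is in chest 5 (prior 1/8): the guide has 7 equally likely choices, so probability 1/7; weight (1/8)·(1/7) = 1/56.
If it is in chest 8 (prior 1/8): the guide opened chest 8, so this case is ruled out; weight (1/8)·0 = 0.
The weights sum to 1/7.
So P(the ruby in chest 1 | the guide opened chest 8) = (1/48) / (1/7) = 7/48.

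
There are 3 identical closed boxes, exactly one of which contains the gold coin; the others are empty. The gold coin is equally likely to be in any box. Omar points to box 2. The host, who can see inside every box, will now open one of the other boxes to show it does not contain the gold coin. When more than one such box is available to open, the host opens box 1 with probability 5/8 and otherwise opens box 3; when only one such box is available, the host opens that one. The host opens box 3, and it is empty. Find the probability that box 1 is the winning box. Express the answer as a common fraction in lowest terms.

8/11

Apply Bayes' rule, conditioning on where the gold coin actually is.
If it is in box 1 (prior 1/3): only box 3 is available, probability 1; weight (1/3)·1 = 1/3.
If it is in box 2 (prior 1/3): box 1 is available but not opened, probability 3/8; weight (1/3)·(3/8) = 1/8.
If it is in box 3 (prior 1/3): the host opened box 3, so this case is ruled out; weight (1/3)·0 = 0.
The weights sum to 11/24.
So P(the gold coin in box 1 | the host opened box 3) = (1/3) / (11/24) = 8/11.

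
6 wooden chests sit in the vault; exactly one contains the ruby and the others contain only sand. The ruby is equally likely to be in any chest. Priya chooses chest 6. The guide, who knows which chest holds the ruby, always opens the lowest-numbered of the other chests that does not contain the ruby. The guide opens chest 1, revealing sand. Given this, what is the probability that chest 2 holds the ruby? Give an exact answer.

Condition on the true location of the ruby.
If it is in chest 1 (prior 1/6): the guide opened chest 1, so this case is ruled out; weight (1/6)·0 = 0.
If it is in any of chests 2, 3, 4, 5, and 6 (prior 1/6 each): chest 1 is the lowest-numbered option available, probability 1; weight (1/6)·1 = 1/6 each.
The weights sum to 5/6.
So P(the ruby in chest 2 | the guide opened chest 1) = (1/6) / (5/6) = 1/5.

1/5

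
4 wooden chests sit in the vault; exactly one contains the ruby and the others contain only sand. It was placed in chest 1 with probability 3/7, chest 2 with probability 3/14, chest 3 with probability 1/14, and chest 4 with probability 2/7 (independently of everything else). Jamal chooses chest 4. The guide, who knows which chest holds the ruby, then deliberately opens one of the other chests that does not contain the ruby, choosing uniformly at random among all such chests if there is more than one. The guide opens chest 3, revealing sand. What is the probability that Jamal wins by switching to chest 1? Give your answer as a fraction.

18/35

Consider each possible location of the ruby in turn.
If it is in chest 1 (prior 3/7): the guide has 2 equally likely choices, so probability 1/2; weight (3/7)·(1/2) = 3/14.
If it is in chest 2 (prior 3/14): the guide has 2 equally likely choices, so probability 1/2; weight (3/14)·(1/2) = 3/28.
If it is in chest 3 (prior 1/14): the guide opened chest 3, so this case is ruled out; weight (1/14)·0 = 0.
If it is in chest 4 (prior 2/7): the guide has 3 equally likely choices, so probability 1/3; weight (2/7)·(1/3) = 2/21.
The weights sum to 5/12.
So P(the ruby in chest 1 | the guide opened chest 3) = (3/14) / (5/12) = 18/35.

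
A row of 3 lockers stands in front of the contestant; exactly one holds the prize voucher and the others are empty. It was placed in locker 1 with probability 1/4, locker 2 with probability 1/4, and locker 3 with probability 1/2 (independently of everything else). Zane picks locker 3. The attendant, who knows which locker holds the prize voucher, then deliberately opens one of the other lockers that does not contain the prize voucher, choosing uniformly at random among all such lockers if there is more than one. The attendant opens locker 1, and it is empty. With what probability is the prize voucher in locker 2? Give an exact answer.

1/2

Condition on the true location of the prize voucher.
If it is in locker 1 (prior 1/4): the attendant opened locker 1, so this case is ruled out; weight (1/4)·0 = 0.
If it is in locker 2 (prior 1/4): the attendant has no choice, probability 1; weight (1/4)·1 = 1/4.
If it is in locker 3 (prior 1/2): the attendant has 2 equally likely choices, so probability 1/2; weight (1/2)·(1/2) = 1/4.
The weights sum to 1/2.
So P(the prize voucher in locker 2 | the attendant opened locker 1) = (1/4) / (1/2) = 1/2.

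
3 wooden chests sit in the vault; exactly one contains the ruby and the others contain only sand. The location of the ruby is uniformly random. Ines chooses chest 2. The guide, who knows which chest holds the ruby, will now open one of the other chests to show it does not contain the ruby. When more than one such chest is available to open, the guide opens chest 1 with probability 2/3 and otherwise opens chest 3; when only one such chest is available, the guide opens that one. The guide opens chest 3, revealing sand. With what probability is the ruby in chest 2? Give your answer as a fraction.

1/4

Apply Bayes' rule, conditioning on where the ruby actually is.
If it is in chest 1 (prior 1/3): only chest 3 is available, probability 1; weight (1/3)·1 = 1/3.
If it is in chest 2 (prior 1/3): chest 1 is available but not opened, probability 1/3; weight (1/3)·(1/3) = 1/9.
If it is in chest 3 (prior 1/3): the guide opened chest 3, so this case is ruled out; weight (1/3)·0 = 0.
The weights sum to 4/9.
So P(the ruby in chest 2 | the guide opened chest 3) = (1/9) / (4/9) = 1/4.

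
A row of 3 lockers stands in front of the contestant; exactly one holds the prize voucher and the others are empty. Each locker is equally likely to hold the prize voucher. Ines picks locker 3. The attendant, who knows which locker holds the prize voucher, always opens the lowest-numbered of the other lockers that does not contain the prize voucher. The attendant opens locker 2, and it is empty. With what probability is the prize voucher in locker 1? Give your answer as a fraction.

Consider each possible location of the prize voucher in turn.
If it is in locker 1 (prior 1/3): locker 2 is the lowest-numbered option available, probability 1; weight (1/3)·1 = 1/3.
If it is in locker 2 (prior 1/3): the attendant opened locker 2, so this case is ruled out; weight (1/3)·0 = 0.
If it is in locker 3 (prior 1/3): the attendant would have opened locker 1 instead, probability 0; weight (1/3)·0 = 0.
The weights sum to 1/3.
So P(the prize voucher in locker 1 | the attendant opened locker 2) = (1/3) / (1/3) = 1.

1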